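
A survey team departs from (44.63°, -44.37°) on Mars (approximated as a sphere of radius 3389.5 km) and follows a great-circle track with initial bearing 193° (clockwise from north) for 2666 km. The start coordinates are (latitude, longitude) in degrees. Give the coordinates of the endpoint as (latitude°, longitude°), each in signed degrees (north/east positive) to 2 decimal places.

0.30°, -53.53°

Angular distance δ = d/R = 2666/3389.5 = 0.78655 rad; initial bearing θ = 3.3685 rad.
sin φ₂ = sin φ₁ cos δ + cos φ₁ sin δ cos θ = (0.7025)(0.7063) + (0.7117)(0.7079)(-0.9744) = 0.0053, so φ₂ = 0.30°.
Δλ = atan2(sin θ sin δ cos φ₁, cos δ − sin φ₁ sin φ₂) = atan2(-0.1133, 0.7026) = -9.163°.
λ₂ = -44.370° − 9.163° = -53.53°.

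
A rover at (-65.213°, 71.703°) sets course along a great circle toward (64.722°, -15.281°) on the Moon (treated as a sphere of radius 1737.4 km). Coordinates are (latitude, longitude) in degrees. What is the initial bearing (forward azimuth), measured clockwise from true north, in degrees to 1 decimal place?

313.1°

With φ₁ = -1.1382, φ₂ = 1.1296, Δλ = -1.5182 rad, the forward-azimuth formula gives
θ = atan2( sin Δλ cos φ₂ , cos φ₁ sin φ₂ − sin φ₁ cos φ₂ cos Δλ ) = atan2(-0.4264, 0.3995) = -46.87°.
Adding 360° brings this into [0°, 360°): 313.1°.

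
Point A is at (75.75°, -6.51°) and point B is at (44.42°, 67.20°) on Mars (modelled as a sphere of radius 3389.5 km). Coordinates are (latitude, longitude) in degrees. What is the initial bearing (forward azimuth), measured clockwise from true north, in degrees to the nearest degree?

92°

Δλ = 73.710° = 1.2865 rad.
y = sin Δλ · cos φ₂ = (0.9599)(0.7142) = 0.6856
x = cos φ₁ sin φ₂ − sin φ₁ cos φ₂ cos Δλ = (0.2462)(0.6999) − (0.9692)(0.7142)(0.2805) = -0.0219
θ = atan2(y, x) = 91.83°, so the bearing is 92°.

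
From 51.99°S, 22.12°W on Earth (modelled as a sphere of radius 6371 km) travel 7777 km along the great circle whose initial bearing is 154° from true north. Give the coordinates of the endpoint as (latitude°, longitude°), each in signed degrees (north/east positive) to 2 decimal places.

Angular distance δ = d/R = 7777/6371 = 1.22069 rad; initial bearing θ = 2.6878 rad.
sin φ₂ = sin φ₁ cos δ + cos φ₁ sin δ cos θ = (-0.7879)(0.3430) + (0.6158)(0.9393)(-0.8988) = -0.7902, so φ₂ = -52.20°.
Δλ = atan2(sin θ sin δ cos φ₁, cos δ − sin φ₁ sin φ₂) = atan2(0.2536, -0.2796) = 137.791°.
λ₂ = -22.120° + 137.791° = 115.67°.

-52.20°, 115.67°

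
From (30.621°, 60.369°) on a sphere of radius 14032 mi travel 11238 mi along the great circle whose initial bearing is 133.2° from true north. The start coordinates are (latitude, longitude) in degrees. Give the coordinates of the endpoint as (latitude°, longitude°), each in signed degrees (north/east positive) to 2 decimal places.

Angular distance δ = d/R = 11238/14032 = 0.80088 rad; initial bearing θ = 2.3248 rad.
sin φ₂ = sin φ₁ cos δ + cos φ₁ sin δ cos θ = (0.5094)(0.6961) + (0.8606)(0.7180)(-0.6845) = -0.0684, so φ₂ = -3.92°.
Δλ = atan2(sin θ sin δ cos φ₁, cos δ − sin φ₁ sin φ₂) = atan2(0.4504, 0.7309) = 31.642°.
λ₂ = 60.369° + 31.642° = 92.01°.

-3.92°, 92.01°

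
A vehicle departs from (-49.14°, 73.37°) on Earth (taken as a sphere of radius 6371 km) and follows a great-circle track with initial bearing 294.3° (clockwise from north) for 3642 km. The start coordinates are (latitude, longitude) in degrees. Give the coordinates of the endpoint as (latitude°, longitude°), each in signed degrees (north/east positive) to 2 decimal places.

-29.37°, 38.91°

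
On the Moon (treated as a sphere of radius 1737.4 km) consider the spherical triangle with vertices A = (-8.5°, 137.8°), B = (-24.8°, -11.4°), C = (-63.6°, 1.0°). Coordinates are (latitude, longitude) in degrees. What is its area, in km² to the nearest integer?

Side lengths (central angles): a = 0.6921, b = 1.7601, c = 2.3591 rad; semiperimeter s = 2.4057.
By l'Huilier's theorem, tan(E/4) = √[tan(s/2) tan((s−a)/2) tan((s−b)/2) tan((s−c)/2)], giving spherical excess E = 0.6058 rad.
Area = E·R² = 0.6058 × (1737.4)² ≈ 1828645 km².

1828645 km²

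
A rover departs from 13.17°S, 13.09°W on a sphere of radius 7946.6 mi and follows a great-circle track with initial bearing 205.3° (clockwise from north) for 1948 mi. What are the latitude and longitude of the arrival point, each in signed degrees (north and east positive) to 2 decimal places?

-25.76°, -19.70°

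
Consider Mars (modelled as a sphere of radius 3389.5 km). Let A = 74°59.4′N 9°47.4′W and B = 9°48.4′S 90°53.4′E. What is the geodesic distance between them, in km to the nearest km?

6048 km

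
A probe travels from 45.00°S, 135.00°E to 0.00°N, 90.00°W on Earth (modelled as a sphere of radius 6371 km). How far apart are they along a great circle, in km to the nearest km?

13343 km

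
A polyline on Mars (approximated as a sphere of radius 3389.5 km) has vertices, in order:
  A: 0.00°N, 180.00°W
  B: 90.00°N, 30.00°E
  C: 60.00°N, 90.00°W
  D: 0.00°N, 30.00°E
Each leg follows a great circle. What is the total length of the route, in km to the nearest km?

13280 km

Leg A→B: central angle 1.5708 rad, distance 5324.2 km.
Leg B→C: central angle 0.5236 rad, distance 1774.7 km.
Leg C→D: central angle 1.8235 rad, distance 6180.7 km.
Total: 5324.2 + 1774.7 + 6180.7 ≈ 13280 km.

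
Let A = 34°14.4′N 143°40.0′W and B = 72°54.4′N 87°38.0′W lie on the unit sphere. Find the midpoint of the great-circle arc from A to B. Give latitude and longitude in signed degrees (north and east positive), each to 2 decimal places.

Central angle δ = 0.8318 rad. Interpolating on the sphere with fraction f = 0.5:
P = [sin((1−f)δ)·A + sin(fδ)·B] / sin δ = 0.5466·A + 0.5466·B in Cartesian coordinates,
giving P = (-0.3574, -0.4282, 0.8300), i.e. latitude 56.10°, longitude -129.85°.

56.10°, -129.85°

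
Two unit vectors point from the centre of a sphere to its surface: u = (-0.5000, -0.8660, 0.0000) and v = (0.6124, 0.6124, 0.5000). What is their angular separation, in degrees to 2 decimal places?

146.78°

u·v = -0.8365; |u| = 1.0000, |v| = 1.0000.
cos θ = (u·v)/(|u||v|) = -0.8365, so θ = 146.78°.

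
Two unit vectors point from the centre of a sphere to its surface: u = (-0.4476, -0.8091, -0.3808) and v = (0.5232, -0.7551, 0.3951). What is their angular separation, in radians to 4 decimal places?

1.3425 rad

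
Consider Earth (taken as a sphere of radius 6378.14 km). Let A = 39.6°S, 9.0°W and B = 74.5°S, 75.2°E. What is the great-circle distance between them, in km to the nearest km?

In radians: φ₁ = -0.6912, φ₂ = -1.3003, Δλ = 84.200° = 1.4696 rad.
Haversine: a = sin²(Δφ/2) + cos φ₁ cos φ₂ sin²(Δλ/2) = 0.0899 + (0.7705)(0.2672)(0.4495) = 0.18248.
Central angle c = 2·arcsin(√a) = 0.88272 rad.
Distance = R·c = 6378.14 × 0.8827 ≈ 5630 km.

5630 km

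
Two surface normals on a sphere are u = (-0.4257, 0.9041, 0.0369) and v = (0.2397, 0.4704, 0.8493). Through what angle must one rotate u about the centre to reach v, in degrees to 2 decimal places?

69.23°

u·v = 0.3546; |u| = 1.0000, |v| = 1.0000.
cos θ = (u·v)/(|u||v|) = 0.3546, so θ = 69.23°.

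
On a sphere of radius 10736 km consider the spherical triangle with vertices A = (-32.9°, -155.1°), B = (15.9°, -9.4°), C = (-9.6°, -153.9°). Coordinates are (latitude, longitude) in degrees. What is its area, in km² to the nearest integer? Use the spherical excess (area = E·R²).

150885882 km²

Side lengths (central angles): a = 2.5282, b = 0.4071, c = 2.5250 rad; semiperimeter s = 2.7302.
By l'Huilier's theorem, tan(E/4) = √[tan(s/2) tan((s−a)/2) tan((s−b)/2) tan((s−c)/2)], giving spherical excess E = 1.3091 rad.
Area = E·R² = 1.3091 × (10736)² ≈ 150885882 km².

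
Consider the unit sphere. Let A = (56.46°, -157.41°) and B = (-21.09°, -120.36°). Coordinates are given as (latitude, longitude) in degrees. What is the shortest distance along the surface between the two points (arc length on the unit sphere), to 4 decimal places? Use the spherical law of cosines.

1.4591

With latitudes φ₁ = 56.460°, φ₂ = -21.090° and longitude difference Δλ = 37.050°:
cos c = sin φ₁ sin φ₂ + cos φ₁ cos φ₂ cos Δλ = (0.8335)(-0.3598) + (0.5525)(0.9330)(0.7981) = 0.11151,
so c = arccos(0.11151) = 1.45905 rad.
On the unit sphere the arc length equals the central angle: 1.4591.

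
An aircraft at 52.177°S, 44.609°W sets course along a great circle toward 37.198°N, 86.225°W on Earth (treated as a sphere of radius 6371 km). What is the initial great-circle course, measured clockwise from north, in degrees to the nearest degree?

Δλ = -41.616° = -0.7263 rad.
y = sin Δλ · cos φ₂ = (-0.6641)(0.7966) = -0.5290
x = cos φ₁ sin φ₂ − sin φ₁ cos φ₂ cos Δλ = (0.6132)(0.6046) − (-0.7899)(0.7966)(0.7476) = 0.8411
θ = atan2(y, x) = -32.17°; adding 360° gives 328°.

328°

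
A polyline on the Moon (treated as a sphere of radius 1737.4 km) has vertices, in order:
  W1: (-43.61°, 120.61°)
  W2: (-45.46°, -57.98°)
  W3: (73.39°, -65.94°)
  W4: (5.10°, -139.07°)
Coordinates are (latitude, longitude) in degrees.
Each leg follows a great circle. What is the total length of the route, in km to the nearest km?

8801 km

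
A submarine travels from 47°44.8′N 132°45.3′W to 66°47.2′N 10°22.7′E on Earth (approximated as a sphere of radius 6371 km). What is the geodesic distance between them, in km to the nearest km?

In radians: φ₁ = 0.8333, φ₂ = 1.1656, Δλ = 143.133° = 2.4981 rad.
cos c = sin φ₁ sin φ₂ + cos φ₁ cos φ₂ cos Δλ = (0.7402)(0.9190) + (0.6724)(0.3942)(-0.8000) = 0.46822,
so c = arccos(0.46822) = 1.08352 rad.
Distance = R·c = 6371 × 1.0835 ≈ 6903 km.

6903 km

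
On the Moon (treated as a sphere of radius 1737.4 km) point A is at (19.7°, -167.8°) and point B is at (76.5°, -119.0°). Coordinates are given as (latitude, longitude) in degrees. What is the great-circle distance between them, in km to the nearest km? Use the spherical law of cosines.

With latitudes φ₁ = 19.700°, φ₂ = 76.500° and longitude difference Δλ = 48.800°:
cos c = sin φ₁ sin φ₂ + cos φ₁ cos φ₂ cos Δλ = (0.3371)(0.9724) + (0.9415)(0.2334)(0.6587) = 0.47255,
so c = arccos(0.47255) = 1.07862 rad.
Distance = R·c = 1737.4 × 1.0786 ≈ 1874 km.

1874 km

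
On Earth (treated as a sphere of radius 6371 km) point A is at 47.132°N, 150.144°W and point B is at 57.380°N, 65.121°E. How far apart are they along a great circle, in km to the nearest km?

In radians: φ₁ = 0.8226, φ₂ = 1.0015, Δλ = -144.735° = -2.5261 rad.
Haversine: a = sin²(Δφ/2) + cos φ₁ cos φ₂ sin²(Δλ/2) = 0.0080 + (0.6803)(0.5391)(0.9082) = 0.34106.
Central angle c = 2·arcsin(√a) = 1.24730 rad.
Distance = R·c = 6371 × 1.2473 ≈ 7947 km.

7947 km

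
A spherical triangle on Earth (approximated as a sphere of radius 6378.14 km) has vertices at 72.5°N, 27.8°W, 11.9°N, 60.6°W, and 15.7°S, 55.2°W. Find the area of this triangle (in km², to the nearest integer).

5421428 km²

Side lengths (central angles): a = 0.4907, b = 1.5719, c = 1.1107 rad; semiperimeter s = 1.5866.
By l'Huilier's theorem, tan(E/4) = √[tan(s/2) tan((s−a)/2) tan((s−b)/2) tan((s−c)/2)], giving spherical excess E = 0.1333 rad.
Area = E·R² = 0.1333 × (6378.14)² ≈ 5421428 km².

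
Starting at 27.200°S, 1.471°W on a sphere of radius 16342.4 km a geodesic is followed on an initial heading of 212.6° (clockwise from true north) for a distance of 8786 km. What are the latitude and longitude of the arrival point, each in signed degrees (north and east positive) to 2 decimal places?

Angular distance δ = d/R = 8786/16342.4 = 0.53762 rad; initial bearing θ = 3.7106 rad.
sin φ₂ = sin φ₁ cos δ + cos φ₁ sin δ cos θ = (-0.4571)(0.8589) + (0.8894)(0.5121)(-0.8425) = -0.7763, so φ₂ = -50.93°.
Δλ = atan2(sin θ sin δ cos φ₁, cos δ − sin φ₁ sin φ₂) = atan2(-0.2454, 0.5041) = -25.957°.
λ₂ = -1.471° − 25.957° = -27.43°.

-50.93°, -27.43°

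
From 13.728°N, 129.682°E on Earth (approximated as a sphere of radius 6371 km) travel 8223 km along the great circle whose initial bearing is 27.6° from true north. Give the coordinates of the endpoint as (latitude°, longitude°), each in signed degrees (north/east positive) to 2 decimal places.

Angular distance δ = d/R = 8223/6371 = 1.29069 rad; initial bearing θ = 0.4817 rad.
sin φ₂ = sin φ₁ cos δ + cos φ₁ sin δ cos θ = (0.2373)(0.2765) + (0.9714)(0.9610)(0.8862) = 0.8929, so φ₂ = 63.25°.
Δλ = atan2(sin θ sin δ cos φ₁, cos δ − sin φ₁ sin φ₂) = atan2(0.4325, 0.0645) = 81.512°.
λ₂ = 129.682° + 81.512° = 211.19° → -148.81° after wrapping to (−180°, 180°].

63.25°, -148.81°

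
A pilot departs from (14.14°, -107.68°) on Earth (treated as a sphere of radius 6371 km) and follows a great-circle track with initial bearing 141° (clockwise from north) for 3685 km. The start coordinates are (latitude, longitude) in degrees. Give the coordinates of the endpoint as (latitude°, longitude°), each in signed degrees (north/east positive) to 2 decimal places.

Angular distance δ = d/R = 3685/6371 = 0.57840 rad; initial bearing θ = 2.4609 rad.
sin φ₂ = sin φ₁ cos δ + cos φ₁ sin δ cos θ = (0.2443)(0.8373) + (0.9697)(0.5467)(-0.7771) = -0.2074, so φ₂ = -11.97°.
Δλ = atan2(sin θ sin δ cos φ₁, cos δ − sin φ₁ sin φ₂) = atan2(0.3336, 0.8880) = 20.591°.
λ₂ = -107.680° + 20.591° = -87.09°.

-11.97°, -87.09°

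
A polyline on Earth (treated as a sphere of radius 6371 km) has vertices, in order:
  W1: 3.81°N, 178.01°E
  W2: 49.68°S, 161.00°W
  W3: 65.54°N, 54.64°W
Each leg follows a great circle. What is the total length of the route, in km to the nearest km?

21883 km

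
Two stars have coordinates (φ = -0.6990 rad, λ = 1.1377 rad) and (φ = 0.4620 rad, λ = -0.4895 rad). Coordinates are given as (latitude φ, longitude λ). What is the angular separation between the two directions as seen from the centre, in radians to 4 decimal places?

1.9023 rad

With latitudes φ₁ = -40.050°, φ₂ = 26.471° and longitude difference Δλ = -93.232°:
cos c = sin φ₁ sin φ₂ + cos φ₁ cos φ₂ cos Δλ = (-0.6435)(0.4457) + (0.7655)(0.8952)(-0.0564) = -0.32544,
so c = arccos(-0.32544) = 1.90227 rad.
So the angular separation is 1.9023 rad.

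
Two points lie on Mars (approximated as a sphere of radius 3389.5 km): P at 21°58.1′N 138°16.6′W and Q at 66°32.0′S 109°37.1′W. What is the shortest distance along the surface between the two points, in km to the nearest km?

5389 km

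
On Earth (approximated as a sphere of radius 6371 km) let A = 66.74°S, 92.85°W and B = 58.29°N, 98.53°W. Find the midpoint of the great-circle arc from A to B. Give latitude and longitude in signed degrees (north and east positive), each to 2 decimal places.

Central angle δ = 2.1834 rad. Interpolating on the sphere with fraction f = 0.5:
P = [sin((1−f)δ)·A + sin(fδ)·B] / sin δ = 1.0847·A + 1.0847·B in Cartesian coordinates,
giving P = (-0.1059, -0.9916, -0.0738), i.e. latitude -4.23°, longitude -96.09°.

-4.23°, -96.09°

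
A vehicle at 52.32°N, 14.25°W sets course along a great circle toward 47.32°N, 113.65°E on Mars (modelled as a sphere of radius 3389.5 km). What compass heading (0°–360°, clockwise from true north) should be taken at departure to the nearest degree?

34°

With φ₁ = 0.9132, φ₂ = 0.8259, Δλ = 2.2323 rad, the forward-azimuth formula gives
θ = atan2( sin Δλ cos φ₂ , cos φ₁ sin φ₂ − sin φ₁ cos φ₂ cos Δλ ) = atan2(0.5349, 0.7789) = 34.48°.
So the initial bearing is 34°.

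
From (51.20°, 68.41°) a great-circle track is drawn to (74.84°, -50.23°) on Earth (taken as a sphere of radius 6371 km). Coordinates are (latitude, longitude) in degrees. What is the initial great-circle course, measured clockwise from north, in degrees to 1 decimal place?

With φ₁ = 0.8936, φ₂ = 1.3062, Δλ = -2.0707 rad, the forward-azimuth formula gives
θ = atan2( sin Δλ cos φ₂ , cos φ₁ sin φ₂ − sin φ₁ cos φ₂ cos Δλ ) = atan2(-0.2295, 0.7025) = -18.09°.
Adding 360° brings this into [0°, 360°): 341.9°.

341.9°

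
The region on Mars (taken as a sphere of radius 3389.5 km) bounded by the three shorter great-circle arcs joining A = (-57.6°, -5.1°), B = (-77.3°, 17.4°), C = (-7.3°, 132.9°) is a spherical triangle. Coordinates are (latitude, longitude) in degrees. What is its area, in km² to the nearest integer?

2392385 km²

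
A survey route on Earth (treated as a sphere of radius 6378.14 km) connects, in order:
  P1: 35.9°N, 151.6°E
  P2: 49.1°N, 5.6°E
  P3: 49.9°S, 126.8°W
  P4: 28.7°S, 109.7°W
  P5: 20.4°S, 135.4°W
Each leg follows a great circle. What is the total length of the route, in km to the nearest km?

32172 km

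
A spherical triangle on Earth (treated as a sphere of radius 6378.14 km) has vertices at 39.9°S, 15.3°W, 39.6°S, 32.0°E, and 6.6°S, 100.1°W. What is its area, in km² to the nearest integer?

Side lengths (central angles): a = 2.0263, b = 1.4275, c = 0.6271 rad; semiperimeter s = 2.0404.
By l'Huilier's theorem, tan(E/4) = √[tan(s/2) tan((s−a)/2) tan((s−b)/2) tan((s−c)/2)], giving spherical excess E = 0.2231 rad.
Area = E·R² = 0.2231 × (6378.14)² ≈ 9074386 km².

9074386 km²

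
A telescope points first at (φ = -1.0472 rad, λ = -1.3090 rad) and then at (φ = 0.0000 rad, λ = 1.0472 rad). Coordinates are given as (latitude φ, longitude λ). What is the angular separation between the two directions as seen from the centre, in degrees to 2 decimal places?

110.70°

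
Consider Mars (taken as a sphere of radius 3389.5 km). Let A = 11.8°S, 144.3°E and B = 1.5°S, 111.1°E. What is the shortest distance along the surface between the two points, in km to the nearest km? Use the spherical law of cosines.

2041 km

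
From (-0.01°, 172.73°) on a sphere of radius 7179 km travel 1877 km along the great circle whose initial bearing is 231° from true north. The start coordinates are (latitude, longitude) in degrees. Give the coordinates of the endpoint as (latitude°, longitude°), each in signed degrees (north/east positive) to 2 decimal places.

-9.37°, 160.98°

Angular distance δ = d/R = 1877/7179 = 0.26146 rad; initial bearing θ = 4.0317 rad.
sin φ₂ = sin φ₁ cos δ + cos φ₁ sin δ cos θ = (-0.0002)(0.9660) + (1.0000)(0.2585)(-0.6293) = -0.1628, so φ₂ = -9.37°.
Δλ = atan2(sin θ sin δ cos φ₁, cos δ − sin φ₁ sin φ₂) = atan2(-0.2009, 0.9660) = -11.748°.
λ₂ = 172.730° − 11.748° = 160.98°.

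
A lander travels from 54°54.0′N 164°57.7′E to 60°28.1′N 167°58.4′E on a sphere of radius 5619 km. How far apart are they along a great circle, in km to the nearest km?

568 km

In radians: φ₁ = 0.9582, φ₂ = 1.0554, Δλ = 3.012° = 0.0526 rad.
Haversine: a = sin²(Δφ/2) + cos φ₁ cos φ₂ sin²(Δλ/2) = 0.0024 + (0.5750)(0.4929)(0.0007) = 0.00256.
Central angle c = 2·arcsin(√a) = 0.10114 rad.
Distance = R·c = 5619 × 0.1011 ≈ 568 km.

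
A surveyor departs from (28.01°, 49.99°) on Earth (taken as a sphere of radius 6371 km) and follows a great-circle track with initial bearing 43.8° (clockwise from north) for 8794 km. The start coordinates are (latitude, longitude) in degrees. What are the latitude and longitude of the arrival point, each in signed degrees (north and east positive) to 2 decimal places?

45.61°, 153.69°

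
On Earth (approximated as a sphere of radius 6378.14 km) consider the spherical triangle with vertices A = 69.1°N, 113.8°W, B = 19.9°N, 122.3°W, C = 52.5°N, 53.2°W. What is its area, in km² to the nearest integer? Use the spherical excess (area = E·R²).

Side lengths (central angles): a = 1.0767, b = 0.5590, c = 0.8636 rad; semiperimeter s = 1.2496.
By l'Huilier's theorem, tan(E/4) = √[tan(s/2) tan((s−a)/2) tan((s−b)/2) tan((s−c)/2)], giving spherical excess E = 0.2648 rad.
Area = E·R² = 0.2648 × (6378.14)² ≈ 10773756 km².

10773756 km²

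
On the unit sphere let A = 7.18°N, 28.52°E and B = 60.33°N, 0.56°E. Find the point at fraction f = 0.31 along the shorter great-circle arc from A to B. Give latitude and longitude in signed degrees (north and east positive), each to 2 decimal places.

24.16°, 23.23°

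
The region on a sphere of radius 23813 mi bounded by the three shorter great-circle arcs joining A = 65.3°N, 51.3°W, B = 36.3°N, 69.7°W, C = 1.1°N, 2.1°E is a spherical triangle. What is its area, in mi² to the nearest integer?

Side lengths (central angles): a = 1.3046, b = 1.3010, c = 0.5406 rad; semiperimeter s = 1.5731.
By l'Huilier's theorem, tan(E/4) = √[tan(s/2) tan((s−a)/2) tan((s−b)/2) tan((s−c)/2)], giving spherical excess E = 0.4088 rad.
Area = E·R² = 0.4088 × (23813)² ≈ 231821970 mi².

231821970 mi²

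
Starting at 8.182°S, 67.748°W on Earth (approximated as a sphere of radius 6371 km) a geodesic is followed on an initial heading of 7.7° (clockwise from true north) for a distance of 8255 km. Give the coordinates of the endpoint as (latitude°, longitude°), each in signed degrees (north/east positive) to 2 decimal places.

Angular distance δ = d/R = 8255/6371 = 1.29571 rad; initial bearing θ = 0.1344 rad.
sin φ₂ = sin φ₁ cos δ + cos φ₁ sin δ cos θ = (-0.1423)(0.2716) + (0.9898)(0.9624)(0.9910) = 0.9054, so φ₂ = 64.87°.
Δλ = atan2(sin θ sin δ cos φ₁, cos δ − sin φ₁ sin φ₂) = atan2(0.1276, 0.4005) = 17.678°.
λ₂ = -67.748° + 17.678° = -50.07°.

64.87°, -50.07°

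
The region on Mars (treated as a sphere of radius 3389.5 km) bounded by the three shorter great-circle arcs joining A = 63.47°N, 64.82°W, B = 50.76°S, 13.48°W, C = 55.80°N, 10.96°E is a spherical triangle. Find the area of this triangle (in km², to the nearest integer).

Side lengths (central angles): a = 1.8932, b = 0.6407, c = 2.1135 rad; semiperimeter s = 2.3237.
By l'Huilier's theorem, tan(E/4) = √[tan(s/2) tan((s−a)/2) tan((s−b)/2) tan((s−c)/2)], giving spherical excess E = 0.9575 rad.
Area = E·R² = 0.9575 × (3389.5)² ≈ 11000408 km².

11000408 km²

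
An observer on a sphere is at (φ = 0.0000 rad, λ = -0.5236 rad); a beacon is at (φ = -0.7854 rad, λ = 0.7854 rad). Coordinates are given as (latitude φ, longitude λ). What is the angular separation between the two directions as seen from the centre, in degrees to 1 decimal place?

Let φ₁ = 0.0000 rad, φ₂ = -0.7854 rad, and Δλ = 1.3090 rad.
cos c = sin φ₁ sin φ₂ + cos φ₁ cos φ₂ cos Δλ = (0.0000)(-0.7071) + (1.0000)(0.7071)(0.2588) = 0.18301,
so c = arccos(0.18301) = 1.38675 rad.
So the angular separation is 79.5°.

79.5°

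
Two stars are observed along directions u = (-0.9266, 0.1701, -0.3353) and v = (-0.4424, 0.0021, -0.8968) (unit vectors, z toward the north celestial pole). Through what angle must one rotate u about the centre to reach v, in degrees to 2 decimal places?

u·v = 0.7110; |u| = 1.0000, |v| = 1.0000.
cos θ = (u·v)/(|u||v|) = 0.7110, so θ = 44.68°.

44.68°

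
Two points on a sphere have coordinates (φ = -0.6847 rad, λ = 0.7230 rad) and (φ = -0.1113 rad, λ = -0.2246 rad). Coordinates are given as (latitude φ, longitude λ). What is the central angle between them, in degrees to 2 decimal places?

In radians: φ₁ = -0.6847, φ₂ = -0.1113, Δλ = -54.293° = -0.9476 rad.
cos c = sin φ₁ sin φ₂ + cos φ₁ cos φ₂ cos Δλ = (-0.6324)(-0.1111) + (0.7746)(0.9938)(0.5836) = 0.51954,
so c = arccos(0.51954) = 1.02449 rad.
So the angular separation is 58.70°.

58.70°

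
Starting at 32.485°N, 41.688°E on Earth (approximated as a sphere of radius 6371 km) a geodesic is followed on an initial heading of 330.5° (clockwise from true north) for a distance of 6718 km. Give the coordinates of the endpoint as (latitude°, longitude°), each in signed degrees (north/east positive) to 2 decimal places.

64.64°, -46.98°

Angular distance δ = d/R = 6718/6371 = 1.05447 rad; initial bearing θ = 5.7683 rad.
sin φ₂ = sin φ₁ cos δ + cos φ₁ sin δ cos θ = (0.5371)(0.4937) + (0.8435)(0.8696)(0.8704) = 0.9036, so φ₂ = 64.64°.
Δλ = atan2(sin θ sin δ cos φ₁, cos δ − sin φ₁ sin φ₂) = atan2(-0.3612, 0.0084) = -88.671°.
λ₂ = 41.688° − 88.671° = -46.98°.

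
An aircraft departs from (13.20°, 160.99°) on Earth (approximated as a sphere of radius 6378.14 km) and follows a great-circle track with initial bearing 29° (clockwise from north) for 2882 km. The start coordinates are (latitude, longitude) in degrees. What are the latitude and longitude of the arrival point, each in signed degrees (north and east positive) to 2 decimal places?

Angular distance δ = d/R = 2882/6378.14 = 0.45186 rad; initial bearing θ = 0.5061 rad.
sin φ₂ = sin φ₁ cos δ + cos φ₁ sin δ cos θ = (0.2284)(0.8996) + (0.9736)(0.4366)(0.8746) = 0.5772, so φ₂ = 35.26°.
Δλ = atan2(sin θ sin δ cos φ₁, cos δ − sin φ₁ sin φ₂) = atan2(0.2061, 0.7678) = 15.025°.
λ₂ = 160.990° + 15.025° = 176.01°.

35.26°, 176.01°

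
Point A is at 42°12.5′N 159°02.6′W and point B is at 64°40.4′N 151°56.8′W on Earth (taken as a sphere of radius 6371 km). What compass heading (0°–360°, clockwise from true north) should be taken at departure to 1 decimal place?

With φ₁ = 0.7367, φ₂ = 1.1288, Δλ = 0.1239 rad, the forward-azimuth formula gives
θ = atan2( sin Δλ cos φ₂ , cos φ₁ sin φ₂ − sin φ₁ cos φ₂ cos Δλ ) = atan2(0.0528, 0.3843) = 7.83°.
So the initial bearing is 7.8°.

7.8°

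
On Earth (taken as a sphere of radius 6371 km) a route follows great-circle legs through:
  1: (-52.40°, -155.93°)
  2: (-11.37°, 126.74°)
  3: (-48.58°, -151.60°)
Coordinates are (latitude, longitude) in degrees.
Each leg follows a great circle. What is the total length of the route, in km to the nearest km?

16601 km

Leg 1→2: central angle 1.2793 rad, distance 8150.4 km.
Leg 2→3: central angle 1.3265 rad, distance 8450.9 km.
Total: 8150.4 + 8450.9 ≈ 16601 km.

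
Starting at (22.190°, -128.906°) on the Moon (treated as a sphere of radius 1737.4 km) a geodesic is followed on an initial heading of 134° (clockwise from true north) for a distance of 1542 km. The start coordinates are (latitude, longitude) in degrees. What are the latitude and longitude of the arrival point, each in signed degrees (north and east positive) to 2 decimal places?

-15.09°, -93.61°

Angular distance δ = d/R = 1542/1737.4 = 0.88753 rad; initial bearing θ = 2.3387 rad.
sin φ₂ = sin φ₁ cos δ + cos φ₁ sin δ cos θ = (0.3777)(0.6313) + (0.9259)(0.7755)(-0.6947) = -0.2604, so φ₂ = -15.09°.
Δλ = atan2(sin θ sin δ cos φ₁, cos δ − sin φ₁ sin φ₂) = atan2(0.5165, 0.7297) = 35.295°.
λ₂ = -128.906° + 35.295° = -93.61°.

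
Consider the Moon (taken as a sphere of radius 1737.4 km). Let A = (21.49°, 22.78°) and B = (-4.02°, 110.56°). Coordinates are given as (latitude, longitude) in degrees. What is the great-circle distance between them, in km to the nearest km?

In radians: φ₁ = 0.3751, φ₂ = -0.0702, Δλ = 87.780° = 1.5321 rad.
cos c = sin φ₁ sin φ₂ + cos φ₁ cos φ₂ cos Δλ = (0.3663)(-0.0701) + (0.9305)(0.9975)(0.0387) = 0.01027,
so c = arccos(0.01027) = 1.56052 rad.
Distance = R·c = 1737.4 × 1.5605 ≈ 2711 km.

2711 km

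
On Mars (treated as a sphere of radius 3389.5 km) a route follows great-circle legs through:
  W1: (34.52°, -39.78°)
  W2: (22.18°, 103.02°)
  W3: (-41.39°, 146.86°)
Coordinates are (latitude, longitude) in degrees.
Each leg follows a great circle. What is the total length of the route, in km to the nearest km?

Leg W1→W2: central angle 1.9755 rad, distance 6696.1 km.
Leg W2→W3: central angle 1.3166 rad, distance 4462.6 km.
Total: 6696.1 + 4462.6 ≈ 11159 km.

11159 km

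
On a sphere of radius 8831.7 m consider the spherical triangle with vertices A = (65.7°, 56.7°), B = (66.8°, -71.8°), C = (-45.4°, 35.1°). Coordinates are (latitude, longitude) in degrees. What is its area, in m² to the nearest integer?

94285429 m²

Side lengths (central angles): a = 2.3963, b = 1.9609, c = 0.7425 rad; semiperimeter s = 2.5498.
By l'Huilier's theorem, tan(E/4) = √[tan(s/2) tan((s−a)/2) tan((s−b)/2) tan((s−c)/2)], giving spherical excess E = 1.2088 rad.
Area = E·R² = 1.2088 × (8831.7)² ≈ 94285429 m².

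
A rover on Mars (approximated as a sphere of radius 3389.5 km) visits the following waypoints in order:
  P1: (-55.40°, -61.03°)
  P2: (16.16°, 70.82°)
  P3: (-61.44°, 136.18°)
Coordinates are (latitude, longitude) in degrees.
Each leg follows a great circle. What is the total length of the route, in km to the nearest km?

12980 km

Leg P1→P2: central angle 2.2056 rad, distance 7475.7 km.
Leg P2→P3: central angle 1.6238 rad, distance 5504.0 km.
Total: 7475.7 + 5504.0 ≈ 12980 km.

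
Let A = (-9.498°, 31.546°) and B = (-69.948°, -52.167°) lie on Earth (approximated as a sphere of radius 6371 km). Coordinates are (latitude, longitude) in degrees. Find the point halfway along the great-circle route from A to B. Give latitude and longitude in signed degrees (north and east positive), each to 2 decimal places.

-45.66°, 13.13°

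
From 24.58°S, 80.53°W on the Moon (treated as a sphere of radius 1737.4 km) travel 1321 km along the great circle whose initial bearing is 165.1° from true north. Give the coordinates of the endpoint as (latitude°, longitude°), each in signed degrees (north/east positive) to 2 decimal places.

-65.10°, -55.64°

Angular distance δ = d/R = 1321/1737.4 = 0.76033 rad; initial bearing θ = 2.8815 rad.
sin φ₂ = sin φ₁ cos δ + cos φ₁ sin δ cos θ = (-0.4160)(0.7246) + (0.9094)(0.6892)(-0.9664) = -0.9070, so φ₂ = -65.10°.
Δλ = atan2(sin θ sin δ cos φ₁, cos δ − sin φ₁ sin φ₂) = atan2(0.1611, 0.3473) = 24.891°.
λ₂ = -80.530° + 24.891° = -55.64°.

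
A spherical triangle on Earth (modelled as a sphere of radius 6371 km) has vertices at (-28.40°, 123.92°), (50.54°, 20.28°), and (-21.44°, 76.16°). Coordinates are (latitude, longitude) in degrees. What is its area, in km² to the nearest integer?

26618130 km²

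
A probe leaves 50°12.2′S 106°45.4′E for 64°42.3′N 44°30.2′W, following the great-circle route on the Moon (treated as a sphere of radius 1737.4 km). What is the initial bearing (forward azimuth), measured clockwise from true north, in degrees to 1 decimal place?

Δλ = -151.260° = -2.6400 rad.
y = sin Δλ · cos φ₂ = (-0.4808)(0.4273) = -0.2055
x = cos φ₁ sin φ₂ − sin φ₁ cos φ₂ cos Δλ = (0.6401)(0.9041) − (-0.7683)(0.4273)(-0.8768) = 0.2908
θ = atan2(y, x) = -35.24°; adding 360° gives 324.8°.

324.8°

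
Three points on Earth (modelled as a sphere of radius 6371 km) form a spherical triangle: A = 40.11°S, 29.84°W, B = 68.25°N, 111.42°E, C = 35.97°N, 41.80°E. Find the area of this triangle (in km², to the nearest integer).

31053539 km²

Side lengths (central angles): a = 0.8632, b = 1.7553, c = 2.5312 rad; semiperimeter s = 2.5749.
By l'Huilier's theorem, tan(E/4) = √[tan(s/2) tan((s−a)/2) tan((s−b)/2) tan((s−c)/2)], giving spherical excess E = 0.7651 rad.
Area = E·R² = 0.7651 × (6371)² ≈ 31053539 km².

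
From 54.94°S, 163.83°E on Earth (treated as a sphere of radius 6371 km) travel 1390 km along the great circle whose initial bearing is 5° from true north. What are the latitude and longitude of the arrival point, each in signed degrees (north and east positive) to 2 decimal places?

-42.48°, 165.30°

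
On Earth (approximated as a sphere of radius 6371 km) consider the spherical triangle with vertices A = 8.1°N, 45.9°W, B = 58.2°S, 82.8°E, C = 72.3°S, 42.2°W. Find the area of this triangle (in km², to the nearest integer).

21492488 km²

Side lengths (central angles): a = 0.7702, b = 1.4039, c = 2.0330 rad; semiperimeter s = 2.1036.
By l'Huilier's theorem, tan(E/4) = √[tan(s/2) tan((s−a)/2) tan((s−b)/2) tan((s−c)/2)], giving spherical excess E = 0.5295 rad.
Area = E·R² = 0.5295 × (6371)² ≈ 21492488 km².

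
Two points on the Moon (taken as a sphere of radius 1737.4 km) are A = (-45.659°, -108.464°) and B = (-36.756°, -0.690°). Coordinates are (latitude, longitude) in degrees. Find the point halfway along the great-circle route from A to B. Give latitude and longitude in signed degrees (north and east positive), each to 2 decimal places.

Central angle δ = 1.3108 rad. Interpolating on the sphere with fraction f = 0.5:
P = [sin((1−f)δ)·A + sin(fδ)·B] / sin δ = 0.6307·A + 0.6307·B in Cartesian coordinates,
giving P = (0.3657, -0.4242, -0.8285), i.e. latitude -55.94°, longitude -49.24°.

-55.94°, -49.24°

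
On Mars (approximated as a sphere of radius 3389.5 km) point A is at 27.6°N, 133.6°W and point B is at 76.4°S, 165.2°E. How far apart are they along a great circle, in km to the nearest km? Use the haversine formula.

In radians: φ₁ = 0.4817, φ₂ = -1.3334, Δλ = -61.200° = -1.0681 rad.
Haversine: a = sin²(Δφ/2) + cos φ₁ cos φ₂ sin²(Δλ/2) = 0.6210 + (0.8862)(0.2351)(0.2591) = 0.67496.
Central angle c = 2·arcsin(√a) = 1.92828 rad.
Distance = R·c = 3389.5 × 1.9283 ≈ 6536 km.

6536 km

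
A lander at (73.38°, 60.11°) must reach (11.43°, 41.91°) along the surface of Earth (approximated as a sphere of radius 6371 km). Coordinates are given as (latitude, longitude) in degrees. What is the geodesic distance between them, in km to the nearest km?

6989 km

In radians: φ₁ = 1.2807, φ₂ = 0.1995, Δλ = -18.200° = -0.3176 rad.
cos c = sin φ₁ sin φ₂ + cos φ₁ cos φ₂ cos Δλ = (0.9582)(0.1982) + (0.2860)(0.9802)(0.9500) = 0.45622,
so c = arccos(0.45622) = 1.09706 rad.
Distance = R·c = 6371 × 1.0971 ≈ 6989 km.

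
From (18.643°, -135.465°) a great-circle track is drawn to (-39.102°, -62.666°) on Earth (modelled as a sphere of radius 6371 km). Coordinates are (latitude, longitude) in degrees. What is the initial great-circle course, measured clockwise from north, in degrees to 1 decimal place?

132.1°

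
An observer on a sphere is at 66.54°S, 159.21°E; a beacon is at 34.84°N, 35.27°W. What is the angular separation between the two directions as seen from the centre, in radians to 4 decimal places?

2.5689 rad

In radians: φ₁ = -1.1613, φ₂ = 0.6081, Δλ = 165.520° = 2.8889 rad.
cos c = sin φ₁ sin φ₂ + cos φ₁ cos φ₂ cos Δλ = (-0.9173)(0.5713) + (0.3981)(0.8208)(-0.9682) = -0.84043,
so c = arccos(-0.84043) = 2.56888 rad.
So the angular separation is 2.5689 rad.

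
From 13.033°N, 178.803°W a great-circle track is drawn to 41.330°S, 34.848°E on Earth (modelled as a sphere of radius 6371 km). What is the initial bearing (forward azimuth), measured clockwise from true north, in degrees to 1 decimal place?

219.6°

Δλ = -146.349° = -2.5543 rad.
y = sin Δλ · cos φ₂ = (-0.5541)(0.7509) = -0.4161
x = cos φ₁ sin φ₂ − sin φ₁ cos φ₂ cos Δλ = (0.9742)(-0.6604) − (0.2255)(0.7509)(-0.8324) = -0.5024
θ = atan2(y, x) = -140.37°; adding 360° gives 219.6°.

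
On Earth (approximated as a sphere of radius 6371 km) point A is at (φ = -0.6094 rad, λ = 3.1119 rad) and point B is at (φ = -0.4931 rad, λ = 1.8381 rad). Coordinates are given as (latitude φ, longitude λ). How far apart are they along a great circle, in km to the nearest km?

Let φ₁ = -0.6094 rad, φ₂ = -0.4931 rad, and Δλ = -1.2738 rad.
Haversine: a = sin²(Δφ/2) + cos φ₁ cos φ₂ sin²(Δλ/2) = 0.0034 + (0.8200)(0.8809)(0.3537) = 0.25884.
Central angle c = 2·arcsin(√a) = 1.06749 rad.
Distance = R·c = 6371 × 1.0675 ≈ 6801 km.

6801 km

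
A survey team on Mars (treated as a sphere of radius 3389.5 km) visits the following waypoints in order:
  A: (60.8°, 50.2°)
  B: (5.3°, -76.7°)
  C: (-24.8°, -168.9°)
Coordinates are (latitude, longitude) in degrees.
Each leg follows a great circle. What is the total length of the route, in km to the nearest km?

11618 km

Leg A→B: central angle 1.7834 rad, distance 6044.9 km.
Leg B→C: central angle 1.6443 rad, distance 5573.4 km.
Total: 6044.9 + 5573.4 ≈ 11618 km.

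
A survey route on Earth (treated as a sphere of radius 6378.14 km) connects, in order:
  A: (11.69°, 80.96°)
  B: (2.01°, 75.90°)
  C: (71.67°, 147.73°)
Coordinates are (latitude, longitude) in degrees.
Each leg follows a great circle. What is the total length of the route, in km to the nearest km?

Leg A→B: central angle 0.1903 rad, distance 1213.7 km.
Leg B→C: central angle 1.4391 rad, distance 9178.9 km.
Total: 1213.7 + 9178.9 ≈ 10393 km.

10393 km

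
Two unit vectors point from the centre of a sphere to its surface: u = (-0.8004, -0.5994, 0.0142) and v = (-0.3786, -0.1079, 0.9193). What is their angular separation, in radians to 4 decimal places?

u·v = 0.3808; |u| = 1.0001, |v| = 1.0000.
cos θ = (u·v)/(|u||v|) = 0.3807, so θ = 1.1802 rad.

1.1802 rad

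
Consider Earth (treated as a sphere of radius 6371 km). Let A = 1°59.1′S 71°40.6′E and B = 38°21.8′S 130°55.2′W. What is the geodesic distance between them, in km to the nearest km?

With latitudes φ₁ = -1.985°, φ₂ = -38.363° and longitude difference Δλ = 157.403°:
cos c = sin φ₁ sin φ₂ + cos φ₁ cos φ₂ cos Δλ = (-0.0346)(-0.6206) + (0.9994)(0.7841)(-0.9232) = -0.70197,
so c = arccos(-0.70197) = 2.34895 rad.
Distance = R·c = 6371 × 2.3490 ≈ 14965 km.

14965 km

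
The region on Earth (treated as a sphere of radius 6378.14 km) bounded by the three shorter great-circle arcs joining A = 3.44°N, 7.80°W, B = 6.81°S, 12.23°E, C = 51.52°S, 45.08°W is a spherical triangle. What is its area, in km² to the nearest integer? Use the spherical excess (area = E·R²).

9883843 km²

Side lengths (central angles): a = 1.1302, b = 1.1071, c = 0.3922 rad; semiperimeter s = 1.3147.
By l'Huilier's theorem, tan(E/4) = √[tan(s/2) tan((s−a)/2) tan((s−b)/2) tan((s−c)/2)], giving spherical excess E = 0.2430 rad.
Area = E·R² = 0.2430 × (6378.14)² ≈ 9883843 km².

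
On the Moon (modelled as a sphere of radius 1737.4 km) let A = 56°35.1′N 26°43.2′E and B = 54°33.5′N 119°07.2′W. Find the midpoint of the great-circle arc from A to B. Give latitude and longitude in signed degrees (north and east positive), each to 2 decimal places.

78.58°, -51.00°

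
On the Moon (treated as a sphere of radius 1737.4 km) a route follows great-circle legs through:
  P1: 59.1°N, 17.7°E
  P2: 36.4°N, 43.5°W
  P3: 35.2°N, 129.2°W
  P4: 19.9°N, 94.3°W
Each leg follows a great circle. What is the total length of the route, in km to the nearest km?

Leg P1→P2: central angle 0.7837 rad, distance 1361.6 km.
Leg P2→P3: central angle 1.1687 rad, distance 2030.4 km.
Leg P3→P4: central angle 0.5982 rad, distance 1039.3 km.
Total: 1361.6 + 2030.4 + 1039.3 ≈ 4431 km.

4431 km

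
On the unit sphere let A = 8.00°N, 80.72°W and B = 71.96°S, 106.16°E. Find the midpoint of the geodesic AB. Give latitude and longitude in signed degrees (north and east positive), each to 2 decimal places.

-49.89°, -83.83°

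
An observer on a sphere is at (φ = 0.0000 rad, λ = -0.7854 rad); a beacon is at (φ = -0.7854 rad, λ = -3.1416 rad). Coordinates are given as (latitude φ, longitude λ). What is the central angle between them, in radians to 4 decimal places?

In radians: φ₁ = 0.0000, φ₂ = -0.7854, Δλ = -135.000° = -2.3562 rad.
cos c = sin φ₁ sin φ₂ + cos φ₁ cos φ₂ cos Δλ = (0.0000)(-0.7071) + (1.0000)(0.7071)(-0.7071) = -0.50000,
so c = arccos(-0.50000) = 2.09440 rad.
So the angular separation is 2.0944 rad.

2.0944 rad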